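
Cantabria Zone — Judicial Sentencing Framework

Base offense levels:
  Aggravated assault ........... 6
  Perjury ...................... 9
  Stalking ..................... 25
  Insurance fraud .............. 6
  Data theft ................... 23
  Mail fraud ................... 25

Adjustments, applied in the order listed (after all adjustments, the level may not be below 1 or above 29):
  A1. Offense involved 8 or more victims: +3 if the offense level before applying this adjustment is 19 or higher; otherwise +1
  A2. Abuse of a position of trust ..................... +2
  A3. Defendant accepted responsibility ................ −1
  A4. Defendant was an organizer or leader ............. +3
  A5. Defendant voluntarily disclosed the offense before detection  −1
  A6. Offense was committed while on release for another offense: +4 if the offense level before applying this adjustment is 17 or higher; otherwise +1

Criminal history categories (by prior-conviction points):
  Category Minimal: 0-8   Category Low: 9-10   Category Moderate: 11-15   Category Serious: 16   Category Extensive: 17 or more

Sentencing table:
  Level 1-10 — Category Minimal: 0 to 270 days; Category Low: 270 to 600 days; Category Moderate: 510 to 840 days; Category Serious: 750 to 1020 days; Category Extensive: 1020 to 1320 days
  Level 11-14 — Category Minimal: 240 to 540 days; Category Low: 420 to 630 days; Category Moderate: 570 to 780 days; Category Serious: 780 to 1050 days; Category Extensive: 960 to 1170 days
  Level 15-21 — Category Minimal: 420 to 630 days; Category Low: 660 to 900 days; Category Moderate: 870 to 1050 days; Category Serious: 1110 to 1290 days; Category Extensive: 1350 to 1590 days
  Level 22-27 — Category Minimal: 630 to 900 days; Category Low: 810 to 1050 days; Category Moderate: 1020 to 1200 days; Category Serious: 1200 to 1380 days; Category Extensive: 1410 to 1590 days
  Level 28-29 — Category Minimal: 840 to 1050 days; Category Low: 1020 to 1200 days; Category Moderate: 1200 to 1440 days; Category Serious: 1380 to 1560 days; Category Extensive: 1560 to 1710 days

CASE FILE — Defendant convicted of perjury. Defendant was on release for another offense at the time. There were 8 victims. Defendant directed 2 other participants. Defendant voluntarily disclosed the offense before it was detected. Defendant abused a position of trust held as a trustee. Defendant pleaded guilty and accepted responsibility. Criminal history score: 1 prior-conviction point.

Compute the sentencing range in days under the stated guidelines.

240-540 days

Base offense level for perjury: 9.
A1 applies (level before this adjustment is 9 < 19, so +1): 9 + 1 = 10.
A2 applies: 10 + 2 = 12.
A3 applies: 12 − 1 = 11.
A4 applies: 11 + 3 = 14.
A5 applies: 14 − 1 = 13.
A6 applies (level before this adjustment is 13 < 17, so +1): 13 + 1 = 14.
Final offense level: 14.
Criminal history: 1 prior point → Category Minimal (0-8).
Level 14 falls in the 11-14 band.
Grid: Level 11-14 × Category Minimal = 240-540 days.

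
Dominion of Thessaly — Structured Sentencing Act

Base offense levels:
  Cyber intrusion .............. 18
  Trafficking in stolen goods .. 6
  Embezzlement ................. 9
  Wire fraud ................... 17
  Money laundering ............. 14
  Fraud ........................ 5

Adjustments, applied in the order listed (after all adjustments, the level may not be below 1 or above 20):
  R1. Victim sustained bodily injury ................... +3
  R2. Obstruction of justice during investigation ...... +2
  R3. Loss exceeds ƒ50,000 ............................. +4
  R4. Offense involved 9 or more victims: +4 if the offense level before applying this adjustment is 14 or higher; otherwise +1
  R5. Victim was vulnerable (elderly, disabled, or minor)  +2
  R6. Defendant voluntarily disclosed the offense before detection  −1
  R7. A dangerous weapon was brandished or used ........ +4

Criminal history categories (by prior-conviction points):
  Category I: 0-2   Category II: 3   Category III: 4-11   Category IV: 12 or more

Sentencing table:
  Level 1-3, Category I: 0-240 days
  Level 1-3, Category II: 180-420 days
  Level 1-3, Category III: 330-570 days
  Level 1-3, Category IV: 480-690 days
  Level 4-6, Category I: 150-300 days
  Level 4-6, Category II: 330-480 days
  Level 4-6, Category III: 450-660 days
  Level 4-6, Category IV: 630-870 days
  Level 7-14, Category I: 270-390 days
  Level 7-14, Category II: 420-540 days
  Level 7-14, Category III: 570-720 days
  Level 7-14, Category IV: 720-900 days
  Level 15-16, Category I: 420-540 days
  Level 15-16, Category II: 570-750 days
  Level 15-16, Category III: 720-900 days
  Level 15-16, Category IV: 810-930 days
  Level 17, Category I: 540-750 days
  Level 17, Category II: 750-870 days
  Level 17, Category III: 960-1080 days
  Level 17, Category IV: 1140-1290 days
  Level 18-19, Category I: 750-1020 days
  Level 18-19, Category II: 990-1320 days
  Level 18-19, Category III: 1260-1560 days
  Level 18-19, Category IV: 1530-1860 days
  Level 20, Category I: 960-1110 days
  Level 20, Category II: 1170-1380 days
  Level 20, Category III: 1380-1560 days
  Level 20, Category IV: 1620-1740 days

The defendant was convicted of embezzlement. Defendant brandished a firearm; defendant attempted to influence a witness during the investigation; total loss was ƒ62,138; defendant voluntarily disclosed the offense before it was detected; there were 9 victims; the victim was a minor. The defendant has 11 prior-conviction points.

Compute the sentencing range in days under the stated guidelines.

Base offense level for embezzlement: 9.
R1 does not apply.
R2 applies: 9 + 2 = 11.
R3 applies: 11 + 4 = 15.
R4 applies (level before this adjustment is 15 ≥ 14, so +4): 15 + 4 = 19.
R5 applies: 19 + 2 = 21.
R6 applies: 21 − 1 = 20.
R7 applies: 20 + 4 = 24.
Level 24 exceeds the maximum of 20; capped at 20.
Final offense level: 20.
Criminal history: 11 prior points → Category III (4-11).
Level 20 falls in the 20 band.
Grid: Level 20 × Category III = 1380-1560 days.

1380-1560 days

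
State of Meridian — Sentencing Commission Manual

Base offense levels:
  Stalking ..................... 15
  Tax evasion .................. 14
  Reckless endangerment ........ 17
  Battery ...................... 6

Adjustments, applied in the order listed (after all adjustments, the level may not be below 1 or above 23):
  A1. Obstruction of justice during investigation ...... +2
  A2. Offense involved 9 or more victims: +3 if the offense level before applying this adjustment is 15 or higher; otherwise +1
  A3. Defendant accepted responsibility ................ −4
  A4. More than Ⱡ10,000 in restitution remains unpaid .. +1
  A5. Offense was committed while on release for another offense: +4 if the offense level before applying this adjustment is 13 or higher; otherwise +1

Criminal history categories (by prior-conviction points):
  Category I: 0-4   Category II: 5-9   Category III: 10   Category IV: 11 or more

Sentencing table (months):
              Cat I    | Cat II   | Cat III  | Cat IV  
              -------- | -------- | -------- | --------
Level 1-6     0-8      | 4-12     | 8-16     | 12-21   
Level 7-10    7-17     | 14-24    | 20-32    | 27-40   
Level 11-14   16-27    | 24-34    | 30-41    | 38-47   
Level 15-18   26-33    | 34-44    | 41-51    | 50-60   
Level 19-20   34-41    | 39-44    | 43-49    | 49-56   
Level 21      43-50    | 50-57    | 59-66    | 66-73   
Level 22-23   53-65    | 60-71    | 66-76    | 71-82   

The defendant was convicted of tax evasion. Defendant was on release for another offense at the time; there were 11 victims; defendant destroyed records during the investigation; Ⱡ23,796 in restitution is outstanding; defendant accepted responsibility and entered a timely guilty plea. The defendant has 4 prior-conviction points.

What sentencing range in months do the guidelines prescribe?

Base offense level for tax evasion: 14.
A1 applies: 14 + 2 = 16.
A2 applies (level before this adjustment is 16 ≥ 15, so +3): 16 + 3 = 19.
A3 applies: 19 − 4 = 15.
A4 applies: 15 + 1 = 16.
A5 applies (level before this adjustment is 16 ≥ 13, so +4): 16 + 4 = 20.
Final offense level: 20.
Criminal history: 4 prior points → Category I (0-4).
Level 20 falls in the 19-20 band.
Grid: Level 19-20 × Category I = 34-41 months.

34-41 months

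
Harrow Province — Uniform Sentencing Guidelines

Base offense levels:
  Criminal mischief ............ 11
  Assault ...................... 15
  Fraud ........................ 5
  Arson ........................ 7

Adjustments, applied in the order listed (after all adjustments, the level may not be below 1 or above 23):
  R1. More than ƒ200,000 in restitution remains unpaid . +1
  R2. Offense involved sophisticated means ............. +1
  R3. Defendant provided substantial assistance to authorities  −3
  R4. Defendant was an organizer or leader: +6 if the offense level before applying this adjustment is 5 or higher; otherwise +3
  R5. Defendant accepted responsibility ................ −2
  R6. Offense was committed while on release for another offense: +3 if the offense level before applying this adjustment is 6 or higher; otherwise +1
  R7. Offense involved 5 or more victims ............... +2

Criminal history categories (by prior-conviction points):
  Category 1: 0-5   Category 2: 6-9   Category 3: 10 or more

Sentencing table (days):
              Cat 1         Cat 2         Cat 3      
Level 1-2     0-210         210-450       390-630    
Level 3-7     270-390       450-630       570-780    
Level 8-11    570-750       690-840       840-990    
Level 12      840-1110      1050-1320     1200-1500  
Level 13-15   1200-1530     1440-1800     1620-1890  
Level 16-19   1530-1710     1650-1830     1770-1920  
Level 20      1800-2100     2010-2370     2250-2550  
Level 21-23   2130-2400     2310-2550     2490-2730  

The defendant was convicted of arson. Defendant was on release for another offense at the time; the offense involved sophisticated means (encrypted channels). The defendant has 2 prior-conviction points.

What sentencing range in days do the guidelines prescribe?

570-750 days

Base offense level for arson: 7.
R1 does not apply.
R2 applies: 7 + 1 = 8.
R4 does not apply.
R6 applies (level before this adjustment is 8 ≥ 6, so +3): 8 + 3 = 11.
R7 does not apply.
Final offense level: 11.
Criminal history: 2 prior points → Category 1 (0-5).
Level 11 falls in the 8-11 band.
Grid: Level 8-11 × Category 1 = 570-750 days.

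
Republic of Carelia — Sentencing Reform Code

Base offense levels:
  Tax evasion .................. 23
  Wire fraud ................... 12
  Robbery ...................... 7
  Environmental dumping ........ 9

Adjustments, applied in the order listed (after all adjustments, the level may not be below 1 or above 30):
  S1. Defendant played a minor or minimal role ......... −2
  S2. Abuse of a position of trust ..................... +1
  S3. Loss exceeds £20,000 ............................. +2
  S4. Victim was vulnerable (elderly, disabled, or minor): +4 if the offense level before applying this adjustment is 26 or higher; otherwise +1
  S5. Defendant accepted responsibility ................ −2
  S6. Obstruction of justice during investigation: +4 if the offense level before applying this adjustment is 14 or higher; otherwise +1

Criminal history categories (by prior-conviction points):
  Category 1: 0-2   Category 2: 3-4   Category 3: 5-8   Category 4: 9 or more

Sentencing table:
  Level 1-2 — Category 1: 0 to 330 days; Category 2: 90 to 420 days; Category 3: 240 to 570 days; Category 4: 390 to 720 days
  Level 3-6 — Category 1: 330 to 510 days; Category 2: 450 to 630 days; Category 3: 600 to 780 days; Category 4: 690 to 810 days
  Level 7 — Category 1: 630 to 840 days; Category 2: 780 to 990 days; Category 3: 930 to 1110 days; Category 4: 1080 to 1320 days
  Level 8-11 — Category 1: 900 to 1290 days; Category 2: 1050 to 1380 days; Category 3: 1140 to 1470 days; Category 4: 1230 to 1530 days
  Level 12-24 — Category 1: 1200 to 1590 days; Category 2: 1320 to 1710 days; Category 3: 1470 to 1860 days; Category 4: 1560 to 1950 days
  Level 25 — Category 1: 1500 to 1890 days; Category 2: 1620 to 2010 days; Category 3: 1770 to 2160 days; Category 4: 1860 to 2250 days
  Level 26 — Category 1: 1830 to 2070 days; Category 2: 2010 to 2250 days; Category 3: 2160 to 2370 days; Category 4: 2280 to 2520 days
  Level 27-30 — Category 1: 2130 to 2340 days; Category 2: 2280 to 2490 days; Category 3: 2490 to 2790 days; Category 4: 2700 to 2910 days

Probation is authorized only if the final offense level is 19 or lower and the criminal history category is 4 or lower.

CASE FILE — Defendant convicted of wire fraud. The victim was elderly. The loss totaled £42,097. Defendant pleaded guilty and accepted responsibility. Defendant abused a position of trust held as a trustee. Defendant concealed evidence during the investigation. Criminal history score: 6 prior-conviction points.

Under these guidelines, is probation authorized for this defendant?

Yes

Base offense level for wire fraud: 12.
S1 does not apply.
S2 applies: 12 + 1 = 13.
S3 applies: 13 + 2 = 15.
S4 applies (level before this adjustment is 15 < 26, so +1): 15 + 1 = 16.
S5 applies: 16 − 2 = 14.
S6 applies (level before this adjustment is 14 ≥ 14, so +4): 14 + 4 = 18.
Final offense level: 18.
Criminal history: 6 prior points → Category 3 (5-8).
Level 18 falls in the 12-24 band.
Grid: Level 12-24 × Category 3 = 1470-1860 days.
Probation check: level 18 ≤ 19 and category 3 ≤ 4 → eligible.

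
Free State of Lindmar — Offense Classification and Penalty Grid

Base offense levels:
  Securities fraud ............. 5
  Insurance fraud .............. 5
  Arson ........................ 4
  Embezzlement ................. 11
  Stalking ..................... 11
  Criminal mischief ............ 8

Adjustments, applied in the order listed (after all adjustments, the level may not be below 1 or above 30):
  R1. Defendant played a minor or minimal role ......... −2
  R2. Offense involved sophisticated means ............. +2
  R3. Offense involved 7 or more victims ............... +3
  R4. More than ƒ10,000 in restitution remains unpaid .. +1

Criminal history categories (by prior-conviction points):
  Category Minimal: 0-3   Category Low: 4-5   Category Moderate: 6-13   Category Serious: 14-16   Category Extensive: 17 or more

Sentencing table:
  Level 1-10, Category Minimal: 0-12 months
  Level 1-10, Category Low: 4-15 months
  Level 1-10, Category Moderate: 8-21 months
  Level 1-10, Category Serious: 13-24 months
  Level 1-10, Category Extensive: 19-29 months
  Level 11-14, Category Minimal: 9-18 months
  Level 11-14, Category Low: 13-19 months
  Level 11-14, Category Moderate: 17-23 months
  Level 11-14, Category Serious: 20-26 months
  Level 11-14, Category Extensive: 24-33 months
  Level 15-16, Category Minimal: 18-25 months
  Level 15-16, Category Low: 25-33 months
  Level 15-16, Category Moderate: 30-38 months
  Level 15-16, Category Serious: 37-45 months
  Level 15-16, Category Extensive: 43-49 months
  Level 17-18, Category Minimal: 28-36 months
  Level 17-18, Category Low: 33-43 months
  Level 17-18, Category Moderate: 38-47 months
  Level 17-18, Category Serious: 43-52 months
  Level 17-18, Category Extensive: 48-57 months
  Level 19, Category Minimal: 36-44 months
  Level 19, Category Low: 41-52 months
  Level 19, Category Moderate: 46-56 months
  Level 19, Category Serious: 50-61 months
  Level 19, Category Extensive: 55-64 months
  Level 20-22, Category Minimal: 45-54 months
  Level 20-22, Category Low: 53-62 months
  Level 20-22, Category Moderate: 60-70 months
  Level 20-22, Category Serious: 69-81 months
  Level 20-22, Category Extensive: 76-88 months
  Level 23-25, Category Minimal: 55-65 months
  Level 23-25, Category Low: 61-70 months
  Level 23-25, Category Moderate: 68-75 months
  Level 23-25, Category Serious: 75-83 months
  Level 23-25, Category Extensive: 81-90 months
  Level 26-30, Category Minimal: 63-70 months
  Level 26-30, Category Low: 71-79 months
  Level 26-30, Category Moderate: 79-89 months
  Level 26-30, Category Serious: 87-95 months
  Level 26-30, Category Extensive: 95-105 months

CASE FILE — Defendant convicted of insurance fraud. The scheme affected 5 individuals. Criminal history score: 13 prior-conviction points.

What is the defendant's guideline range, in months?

8-21 months

Base offense level for insurance fraud: 5.
Final offense level: 5.
Criminal history: 13 prior points → Category Moderate (6-13).
Level 5 falls in the 1-10 band.
Grid: Level 1-10 × Category Moderate = 8-21 months.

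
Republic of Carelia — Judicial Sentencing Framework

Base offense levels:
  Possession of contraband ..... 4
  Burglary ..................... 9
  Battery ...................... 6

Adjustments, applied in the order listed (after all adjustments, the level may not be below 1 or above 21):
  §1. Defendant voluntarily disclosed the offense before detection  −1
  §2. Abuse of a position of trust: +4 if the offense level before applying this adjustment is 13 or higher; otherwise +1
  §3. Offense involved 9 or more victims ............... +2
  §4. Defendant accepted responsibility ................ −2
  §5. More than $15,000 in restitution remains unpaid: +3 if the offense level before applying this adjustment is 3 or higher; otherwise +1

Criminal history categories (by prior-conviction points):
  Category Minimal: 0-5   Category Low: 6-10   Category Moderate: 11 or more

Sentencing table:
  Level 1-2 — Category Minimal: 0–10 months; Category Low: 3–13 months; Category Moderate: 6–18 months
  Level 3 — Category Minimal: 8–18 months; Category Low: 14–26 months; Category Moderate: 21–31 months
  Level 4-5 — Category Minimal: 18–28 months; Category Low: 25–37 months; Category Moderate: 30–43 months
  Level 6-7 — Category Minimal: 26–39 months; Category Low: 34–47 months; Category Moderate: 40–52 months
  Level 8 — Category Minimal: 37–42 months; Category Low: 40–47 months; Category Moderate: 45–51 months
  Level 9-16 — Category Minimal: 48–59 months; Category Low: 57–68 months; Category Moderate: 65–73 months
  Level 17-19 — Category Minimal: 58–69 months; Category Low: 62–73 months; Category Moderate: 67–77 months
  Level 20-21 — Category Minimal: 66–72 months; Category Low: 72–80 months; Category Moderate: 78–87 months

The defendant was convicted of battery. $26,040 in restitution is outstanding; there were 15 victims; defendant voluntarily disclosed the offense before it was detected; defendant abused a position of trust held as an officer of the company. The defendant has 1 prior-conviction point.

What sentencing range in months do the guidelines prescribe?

48-59 months

Base offense level for battery: 6.
§1 applies: 6 − 1 = 5.
§2 applies (level before this adjustment is 5 < 13, so +1): 5 + 1 = 6.
§3 applies: 6 + 2 = 8.
§5 applies (level before this adjustment is 8 ≥ 3, so +3): 8 + 3 = 11.
Final offense level: 11.
Criminal history: 1 prior point → Category Minimal (0-5).
Level 11 falls in the 9-16 band.
Grid: Level 9-16 × Category Minimal = 48-59 months.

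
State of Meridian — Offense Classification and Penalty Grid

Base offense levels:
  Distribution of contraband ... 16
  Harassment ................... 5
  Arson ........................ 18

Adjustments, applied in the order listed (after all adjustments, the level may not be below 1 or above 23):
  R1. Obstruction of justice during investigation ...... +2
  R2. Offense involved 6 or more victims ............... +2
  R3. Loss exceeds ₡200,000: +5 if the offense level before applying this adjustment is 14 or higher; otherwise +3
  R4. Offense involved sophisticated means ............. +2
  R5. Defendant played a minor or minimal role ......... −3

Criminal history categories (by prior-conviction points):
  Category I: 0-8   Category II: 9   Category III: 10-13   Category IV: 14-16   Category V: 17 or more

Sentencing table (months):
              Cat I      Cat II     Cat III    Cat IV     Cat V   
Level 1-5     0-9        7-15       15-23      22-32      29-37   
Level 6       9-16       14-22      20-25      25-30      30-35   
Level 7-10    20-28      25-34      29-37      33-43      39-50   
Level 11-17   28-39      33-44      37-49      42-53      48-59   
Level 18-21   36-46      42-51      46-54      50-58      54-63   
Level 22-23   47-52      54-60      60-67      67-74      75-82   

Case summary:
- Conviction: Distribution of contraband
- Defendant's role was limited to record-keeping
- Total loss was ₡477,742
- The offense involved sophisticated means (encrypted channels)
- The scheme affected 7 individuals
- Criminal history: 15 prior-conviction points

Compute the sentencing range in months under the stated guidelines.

67-74 months

Base offense level for distribution of contraband: 16.
R2 applies: 16 + 2 = 18.
R3 applies (level before this adjustment is 18 ≥ 14, so +5): 18 + 5 = 23.
R4 applies: 23 + 2 = 25.
R5 applies: 25 − 3 = 22.
Final offense level: 22.
Criminal history: 15 prior points → Category IV (14-16).
Level 22 falls in the 22-23 band.
Grid: Level 22-23 × Category IV = 67-74 months.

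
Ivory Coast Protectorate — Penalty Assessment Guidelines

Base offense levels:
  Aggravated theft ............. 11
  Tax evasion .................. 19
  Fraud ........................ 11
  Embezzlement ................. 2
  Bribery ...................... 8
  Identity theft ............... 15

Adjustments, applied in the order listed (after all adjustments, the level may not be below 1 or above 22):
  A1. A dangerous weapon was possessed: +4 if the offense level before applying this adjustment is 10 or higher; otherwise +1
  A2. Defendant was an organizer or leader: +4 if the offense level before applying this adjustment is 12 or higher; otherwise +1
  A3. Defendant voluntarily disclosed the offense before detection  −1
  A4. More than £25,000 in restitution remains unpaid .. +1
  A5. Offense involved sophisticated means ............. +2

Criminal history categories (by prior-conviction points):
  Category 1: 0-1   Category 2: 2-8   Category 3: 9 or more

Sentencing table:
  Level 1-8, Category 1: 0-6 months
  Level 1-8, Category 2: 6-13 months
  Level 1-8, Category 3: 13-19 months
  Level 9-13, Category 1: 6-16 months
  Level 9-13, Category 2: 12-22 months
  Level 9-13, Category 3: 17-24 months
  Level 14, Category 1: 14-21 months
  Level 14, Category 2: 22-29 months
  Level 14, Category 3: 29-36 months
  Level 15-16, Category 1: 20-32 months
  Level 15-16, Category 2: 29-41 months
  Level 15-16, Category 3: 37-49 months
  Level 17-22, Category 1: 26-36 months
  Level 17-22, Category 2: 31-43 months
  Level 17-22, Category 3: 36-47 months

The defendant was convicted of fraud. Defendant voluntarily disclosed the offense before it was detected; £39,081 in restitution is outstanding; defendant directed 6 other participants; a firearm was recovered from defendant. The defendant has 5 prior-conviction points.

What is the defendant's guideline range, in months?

Base offense level for fraud: 11.
A1 applies (level before this adjustment is 11 ≥ 10, so +4): 11 + 4 = 15.
A2 applies (level before this adjustment is 15 ≥ 12, so +4): 15 + 4 = 19.
A3 applies: 19 − 1 = 18.
A4 applies: 18 + 1 = 19.
A5 does not apply.
Final offense level: 19.
Criminal history: 5 prior points → Category 2 (2-8).
Level 19 falls in the 17-22 band.
Grid: Level 17-22 × Category 2 = 31-43 months.

31-43 months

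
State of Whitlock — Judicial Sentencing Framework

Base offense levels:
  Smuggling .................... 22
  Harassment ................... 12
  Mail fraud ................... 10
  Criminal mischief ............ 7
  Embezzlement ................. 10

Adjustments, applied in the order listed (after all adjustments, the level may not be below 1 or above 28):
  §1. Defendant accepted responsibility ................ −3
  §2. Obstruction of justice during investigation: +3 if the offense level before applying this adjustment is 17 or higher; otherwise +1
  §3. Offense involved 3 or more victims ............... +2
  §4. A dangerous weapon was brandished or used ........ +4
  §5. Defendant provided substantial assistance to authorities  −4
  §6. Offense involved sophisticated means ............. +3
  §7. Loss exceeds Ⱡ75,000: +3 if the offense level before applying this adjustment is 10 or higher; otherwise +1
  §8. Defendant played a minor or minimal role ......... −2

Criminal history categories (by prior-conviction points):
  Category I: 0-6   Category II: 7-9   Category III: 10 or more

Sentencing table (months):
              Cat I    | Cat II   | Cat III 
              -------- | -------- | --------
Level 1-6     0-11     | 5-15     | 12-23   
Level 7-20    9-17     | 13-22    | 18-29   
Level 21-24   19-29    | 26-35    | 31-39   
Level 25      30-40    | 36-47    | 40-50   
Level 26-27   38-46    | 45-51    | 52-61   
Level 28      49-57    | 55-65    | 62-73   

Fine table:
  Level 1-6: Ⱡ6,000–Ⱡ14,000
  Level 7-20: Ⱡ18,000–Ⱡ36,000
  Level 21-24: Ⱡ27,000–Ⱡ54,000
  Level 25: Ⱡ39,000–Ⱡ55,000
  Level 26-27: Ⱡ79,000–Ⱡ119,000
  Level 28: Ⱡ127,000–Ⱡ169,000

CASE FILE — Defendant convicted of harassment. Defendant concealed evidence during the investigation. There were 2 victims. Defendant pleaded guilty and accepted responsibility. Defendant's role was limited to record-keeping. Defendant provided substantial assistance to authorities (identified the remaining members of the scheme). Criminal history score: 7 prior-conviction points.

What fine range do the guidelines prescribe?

Base offense level for harassment: 12.
§1 applies: 12 − 3 = 9.
§2 applies (level before this adjustment is 9 < 17, so +1): 9 + 1 = 10.
§3 does not apply.
§4 does not apply.
§5 applies: 10 − 4 = 6.
§7 does not apply.
§8 applies: 6 − 2 = 4.
Final offense level: 4.
Level 4 falls in the 1-6 band.
Fine table: Level 1-6 → Ⱡ6,000–Ⱡ14,000.

Ⱡ6,000–Ⱡ14,000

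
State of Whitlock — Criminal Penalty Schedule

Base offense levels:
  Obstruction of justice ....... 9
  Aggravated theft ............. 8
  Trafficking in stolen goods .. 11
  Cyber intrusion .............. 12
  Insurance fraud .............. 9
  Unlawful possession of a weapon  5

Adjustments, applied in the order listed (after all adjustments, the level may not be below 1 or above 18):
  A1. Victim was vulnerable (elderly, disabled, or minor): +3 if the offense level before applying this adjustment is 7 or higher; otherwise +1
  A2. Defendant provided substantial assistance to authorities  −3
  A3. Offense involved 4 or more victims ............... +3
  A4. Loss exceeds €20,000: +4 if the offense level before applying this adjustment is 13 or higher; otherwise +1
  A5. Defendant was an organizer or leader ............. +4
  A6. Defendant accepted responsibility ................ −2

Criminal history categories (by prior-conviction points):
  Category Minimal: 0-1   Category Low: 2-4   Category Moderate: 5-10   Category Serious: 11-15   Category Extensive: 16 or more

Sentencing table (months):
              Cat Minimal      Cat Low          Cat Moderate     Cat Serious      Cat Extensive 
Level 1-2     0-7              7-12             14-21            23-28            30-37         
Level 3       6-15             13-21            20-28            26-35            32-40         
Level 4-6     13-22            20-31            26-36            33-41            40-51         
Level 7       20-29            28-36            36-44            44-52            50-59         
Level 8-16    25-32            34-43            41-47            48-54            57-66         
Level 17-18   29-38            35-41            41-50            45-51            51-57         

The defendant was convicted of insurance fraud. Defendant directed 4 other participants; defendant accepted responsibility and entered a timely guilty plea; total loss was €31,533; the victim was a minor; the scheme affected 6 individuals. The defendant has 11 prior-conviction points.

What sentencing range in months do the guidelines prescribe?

45-51 months

Base offense level for insurance fraud: 9.
A1 applies (level before this adjustment is 9 ≥ 7, so +3): 9 + 3 = 12.
A3 applies: 12 + 3 = 15.
A4 applies (level before this adjustment is 15 ≥ 13, so +4): 15 + 4 = 19.
A5 applies: 19 + 4 = 23.
A6 applies: 23 − 2 = 21.
Level 21 exceeds the maximum of 18; capped at 18.
Final offense level: 18.
Criminal history: 11 prior points → Category Serious (11-15).
Level 18 falls in the 17-18 band.
Grid: Level 17-18 × Category Serious = 45-51 months.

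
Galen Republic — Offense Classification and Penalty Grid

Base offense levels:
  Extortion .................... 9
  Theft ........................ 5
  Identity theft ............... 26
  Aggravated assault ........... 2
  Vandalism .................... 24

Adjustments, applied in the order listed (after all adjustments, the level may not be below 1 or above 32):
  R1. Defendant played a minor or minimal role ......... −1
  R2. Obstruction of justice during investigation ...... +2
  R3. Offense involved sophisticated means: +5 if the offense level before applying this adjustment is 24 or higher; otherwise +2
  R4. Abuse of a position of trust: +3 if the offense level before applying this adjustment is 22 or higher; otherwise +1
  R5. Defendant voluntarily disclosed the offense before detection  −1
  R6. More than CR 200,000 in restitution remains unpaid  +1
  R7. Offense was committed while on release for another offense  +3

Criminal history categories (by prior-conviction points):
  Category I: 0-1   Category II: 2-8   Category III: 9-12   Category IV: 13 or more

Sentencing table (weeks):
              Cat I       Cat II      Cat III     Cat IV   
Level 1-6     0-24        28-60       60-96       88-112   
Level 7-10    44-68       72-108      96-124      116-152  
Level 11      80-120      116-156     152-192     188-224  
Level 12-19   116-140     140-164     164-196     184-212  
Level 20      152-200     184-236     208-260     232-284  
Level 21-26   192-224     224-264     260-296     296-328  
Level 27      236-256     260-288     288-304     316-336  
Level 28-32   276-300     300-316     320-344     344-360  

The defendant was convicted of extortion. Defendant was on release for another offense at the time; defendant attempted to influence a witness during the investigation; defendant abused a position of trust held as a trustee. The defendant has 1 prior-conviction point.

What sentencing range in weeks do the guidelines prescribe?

116-140 weeks

Base offense level for extortion: 9.
R1 does not apply.
R2 applies: 9 + 2 = 11.
R3 does not apply.
R4 applies (level before this adjustment is 11 < 22, so +1): 11 + 1 = 12.
R6 does not apply.
R7 applies: 12 + 3 = 15.
Final offense level: 15.
Criminal history: 1 prior point → Category I (0-1).
Level 15 falls in the 12-19 band.
Grid: Level 12-19 × Category I = 116-140 weeks.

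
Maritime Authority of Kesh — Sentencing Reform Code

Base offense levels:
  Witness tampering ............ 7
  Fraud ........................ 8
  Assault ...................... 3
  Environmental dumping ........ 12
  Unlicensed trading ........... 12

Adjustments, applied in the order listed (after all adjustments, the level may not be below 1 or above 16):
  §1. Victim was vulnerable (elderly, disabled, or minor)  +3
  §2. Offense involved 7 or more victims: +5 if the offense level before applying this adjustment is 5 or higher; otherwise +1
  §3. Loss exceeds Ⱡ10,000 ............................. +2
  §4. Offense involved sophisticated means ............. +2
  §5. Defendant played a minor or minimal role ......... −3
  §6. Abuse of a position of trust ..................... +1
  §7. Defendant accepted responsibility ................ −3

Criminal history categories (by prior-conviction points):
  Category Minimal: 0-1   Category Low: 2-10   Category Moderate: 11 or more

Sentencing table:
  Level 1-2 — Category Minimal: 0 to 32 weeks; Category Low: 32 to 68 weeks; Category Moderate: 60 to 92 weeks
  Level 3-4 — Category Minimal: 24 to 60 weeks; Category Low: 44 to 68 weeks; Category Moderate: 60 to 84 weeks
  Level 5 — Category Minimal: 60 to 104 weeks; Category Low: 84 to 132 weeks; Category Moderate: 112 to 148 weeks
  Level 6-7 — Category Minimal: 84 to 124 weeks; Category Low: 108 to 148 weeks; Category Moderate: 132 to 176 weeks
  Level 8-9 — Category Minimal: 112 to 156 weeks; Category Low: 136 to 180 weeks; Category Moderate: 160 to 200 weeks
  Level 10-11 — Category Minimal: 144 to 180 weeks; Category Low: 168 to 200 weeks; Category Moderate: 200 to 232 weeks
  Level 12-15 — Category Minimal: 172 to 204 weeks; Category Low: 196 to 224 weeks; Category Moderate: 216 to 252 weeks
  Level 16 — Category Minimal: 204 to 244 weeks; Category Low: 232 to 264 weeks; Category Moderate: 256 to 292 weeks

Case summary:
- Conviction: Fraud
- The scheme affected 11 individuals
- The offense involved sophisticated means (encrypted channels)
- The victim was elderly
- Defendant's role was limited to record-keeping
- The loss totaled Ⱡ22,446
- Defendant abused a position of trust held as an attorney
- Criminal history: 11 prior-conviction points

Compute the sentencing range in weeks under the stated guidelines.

256-292 weeks

Base offense level for fraud: 8.
§1 applies: 8 + 3 = 11.
§2 applies (level before this adjustment is 11 ≥ 5, so +5): 11 + 5 = 16.
§3 applies: 16 + 2 = 18.
§4 applies: 18 + 2 = 20.
§5 applies: 20 − 3 = 17.
§6 applies: 17 + 1 = 18.
§7 does not apply.
Level 18 exceeds the maximum of 16; capped at 16.
Final offense level: 16.
Criminal history: 11 prior points → Category Moderate (11+).
Level 16 falls in the 16 band.
Grid: Level 16 × Category Moderate = 256-292 weeks.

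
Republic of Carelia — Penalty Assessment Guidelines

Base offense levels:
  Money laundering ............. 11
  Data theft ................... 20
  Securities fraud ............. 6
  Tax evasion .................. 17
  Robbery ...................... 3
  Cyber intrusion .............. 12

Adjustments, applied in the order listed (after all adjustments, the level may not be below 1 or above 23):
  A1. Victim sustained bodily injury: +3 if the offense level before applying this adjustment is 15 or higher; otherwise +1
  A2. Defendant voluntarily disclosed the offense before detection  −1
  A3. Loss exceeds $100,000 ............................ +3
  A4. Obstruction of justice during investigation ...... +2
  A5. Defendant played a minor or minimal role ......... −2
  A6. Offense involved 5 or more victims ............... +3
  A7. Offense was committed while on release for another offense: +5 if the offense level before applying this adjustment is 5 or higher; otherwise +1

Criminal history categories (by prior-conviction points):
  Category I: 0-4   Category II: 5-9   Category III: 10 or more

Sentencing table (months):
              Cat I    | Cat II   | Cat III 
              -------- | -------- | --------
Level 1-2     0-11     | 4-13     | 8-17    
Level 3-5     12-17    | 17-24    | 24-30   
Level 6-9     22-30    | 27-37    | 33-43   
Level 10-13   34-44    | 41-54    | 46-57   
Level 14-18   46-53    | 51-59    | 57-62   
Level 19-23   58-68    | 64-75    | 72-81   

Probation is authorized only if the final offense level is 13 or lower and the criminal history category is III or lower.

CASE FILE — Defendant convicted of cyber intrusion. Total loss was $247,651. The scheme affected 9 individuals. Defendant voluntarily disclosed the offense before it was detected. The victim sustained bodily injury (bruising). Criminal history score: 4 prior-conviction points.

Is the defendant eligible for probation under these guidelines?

Base offense level for cyber intrusion: 12.
A1 applies (level before this adjustment is 12 < 15, so +1): 12 + 1 = 13.
A2 applies: 13 − 1 = 12.
A3 applies: 12 + 3 = 15.
A6 applies: 15 + 3 = 18.
Final offense level: 18.
Criminal history: 4 prior points → Category I (0-4).
Level 18 falls in the 14-18 band.
Grid: Level 14-18 × Category I = 46-53 months.
Probation check: level 18 > 13 and category I ≤ III → not eligible.

No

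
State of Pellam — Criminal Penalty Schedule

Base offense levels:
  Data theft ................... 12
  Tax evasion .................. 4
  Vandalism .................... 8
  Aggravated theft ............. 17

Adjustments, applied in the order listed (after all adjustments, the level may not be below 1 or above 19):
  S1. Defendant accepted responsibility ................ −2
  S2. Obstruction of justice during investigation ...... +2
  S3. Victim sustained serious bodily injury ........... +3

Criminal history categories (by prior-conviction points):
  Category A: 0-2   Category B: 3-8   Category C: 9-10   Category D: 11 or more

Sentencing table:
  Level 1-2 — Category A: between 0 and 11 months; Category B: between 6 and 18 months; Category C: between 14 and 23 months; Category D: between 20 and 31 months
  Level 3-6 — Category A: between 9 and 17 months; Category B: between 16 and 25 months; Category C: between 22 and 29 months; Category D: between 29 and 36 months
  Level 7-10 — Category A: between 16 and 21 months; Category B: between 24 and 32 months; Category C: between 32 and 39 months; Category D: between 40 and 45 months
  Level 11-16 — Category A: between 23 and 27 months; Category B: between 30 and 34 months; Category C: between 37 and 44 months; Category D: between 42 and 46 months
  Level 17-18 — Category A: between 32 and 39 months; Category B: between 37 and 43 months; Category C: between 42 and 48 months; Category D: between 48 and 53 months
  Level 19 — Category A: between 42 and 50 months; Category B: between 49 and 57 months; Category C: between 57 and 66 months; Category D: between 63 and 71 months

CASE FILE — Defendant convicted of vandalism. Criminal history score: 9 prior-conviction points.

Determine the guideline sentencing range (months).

32-39 months

Base offense level for vandalism: 8.
Final offense level: 8.
Criminal history: 9 prior points → Category C (9-10).
Level 8 falls in the 7-10 band.
Grid: Level 7-10 × Category C = 32-39 months.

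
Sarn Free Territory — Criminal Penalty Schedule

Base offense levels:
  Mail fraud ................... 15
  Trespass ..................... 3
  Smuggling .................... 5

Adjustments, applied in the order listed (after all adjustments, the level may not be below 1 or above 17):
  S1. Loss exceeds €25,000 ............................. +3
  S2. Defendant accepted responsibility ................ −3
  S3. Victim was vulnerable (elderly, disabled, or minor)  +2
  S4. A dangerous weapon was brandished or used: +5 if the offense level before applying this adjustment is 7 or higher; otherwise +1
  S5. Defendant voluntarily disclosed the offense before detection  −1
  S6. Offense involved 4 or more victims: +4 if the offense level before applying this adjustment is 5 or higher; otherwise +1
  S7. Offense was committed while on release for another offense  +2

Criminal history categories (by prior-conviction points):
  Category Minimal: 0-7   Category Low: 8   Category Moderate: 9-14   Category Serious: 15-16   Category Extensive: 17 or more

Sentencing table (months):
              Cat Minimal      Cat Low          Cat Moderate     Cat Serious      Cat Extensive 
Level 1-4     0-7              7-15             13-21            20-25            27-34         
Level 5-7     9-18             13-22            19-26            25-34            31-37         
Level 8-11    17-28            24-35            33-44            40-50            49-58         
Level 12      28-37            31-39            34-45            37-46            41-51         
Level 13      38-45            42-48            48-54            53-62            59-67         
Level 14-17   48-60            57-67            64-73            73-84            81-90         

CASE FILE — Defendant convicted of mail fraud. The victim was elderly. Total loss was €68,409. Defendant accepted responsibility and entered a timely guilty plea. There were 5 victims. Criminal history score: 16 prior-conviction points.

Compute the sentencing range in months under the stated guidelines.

73-84 months

Base offense level for mail fraud: 15.
S1 applies: 15 + 3 = 18.
S2 applies: 18 − 3 = 15.
S3 applies: 15 + 2 = 17.
S6 applies (level before this adjustment is 17 ≥ 5, so +4): 17 + 4 = 21.
S7 does not apply.
Level 21 exceeds the maximum of 17; capped at 17.
Final offense level: 17.
Criminal history: 16 prior points → Category Serious (15-16).
Level 17 falls in the 14-17 band.
Grid: Level 14-17 × Category Serious = 73-84 months.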